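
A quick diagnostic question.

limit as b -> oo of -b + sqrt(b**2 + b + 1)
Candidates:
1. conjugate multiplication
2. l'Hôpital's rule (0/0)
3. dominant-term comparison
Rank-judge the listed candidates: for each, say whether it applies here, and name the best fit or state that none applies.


Best approach: conjugate multiplication — neither sqrt(b**2 + b + 1) nor b converges alone, so rewrite their difference as a conjugate-rationalized quotient first.
- conjugate multiplication: yes — fits the structure here.
- l'Hôpital's rule (0/0): substitution produces ∞ − ∞ rather than a vanishing quotient; the rule needs a 0/0 ratio to act on.
- dominant-term comparison: no dominant power emerges to decide the limit by degree comparison.


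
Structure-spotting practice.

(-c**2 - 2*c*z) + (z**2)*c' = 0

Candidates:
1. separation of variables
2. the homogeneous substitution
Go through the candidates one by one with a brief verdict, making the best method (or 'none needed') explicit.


Verdict: the homogeneous substitution — the slope's numerator and denominator have matching total degree, so it depends only on c/z and the ratio substitution collapses it. Rearranged, this also fits the Bernoulli template directly; the homogeneous substitution reads the structure without the rearrangement.
- separation of variables: no algebra isolates the independent variable on one side and the unknown on the other.
- the homogeneous substitution: yes — fits the structure here.


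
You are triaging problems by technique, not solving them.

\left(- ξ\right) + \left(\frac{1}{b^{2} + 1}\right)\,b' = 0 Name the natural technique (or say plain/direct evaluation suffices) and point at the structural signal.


Best approach: separation of variables — solved for the derivative, the right side splits multiplicatively into a function of each variable alone — divide and integrate each side. One could also solve this as an exact equation; with each coefficient in its own variable, separating is the same work with fewer steps.


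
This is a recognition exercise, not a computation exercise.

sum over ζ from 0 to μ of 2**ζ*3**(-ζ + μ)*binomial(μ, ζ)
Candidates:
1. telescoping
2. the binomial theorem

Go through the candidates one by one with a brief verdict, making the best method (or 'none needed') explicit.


Verdict: the binomial theorem — terms weighting binomial(μ, ζ) against matched powers of 2 and 3 reassemble into (2 + 3)^μ by the binomial theorem.
- telescoping: the terms as presented offer no neighboring cancellation — a telescoping rewrite may exist, but the displayed structure does not hand one over.
- the binomial theorem — a fit — the right tool for this form.


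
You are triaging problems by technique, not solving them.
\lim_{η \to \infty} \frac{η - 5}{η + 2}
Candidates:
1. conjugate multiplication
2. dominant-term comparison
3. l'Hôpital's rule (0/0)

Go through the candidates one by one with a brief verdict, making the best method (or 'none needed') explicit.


Method: dominant-term comparison — growth-rate triage: the leading powers of η decide the limit, everything else is noise.
- conjugate multiplication: there is no infinity-minus-infinity radical difference to rationalize.
- dominant-term comparison: yes — fits the structure here.
- l'Hôpital's rule (0/0): no 0/0 form appears: written as one quotient, top and bottom both grow without bound, and the ratio is decided by their leading terms.


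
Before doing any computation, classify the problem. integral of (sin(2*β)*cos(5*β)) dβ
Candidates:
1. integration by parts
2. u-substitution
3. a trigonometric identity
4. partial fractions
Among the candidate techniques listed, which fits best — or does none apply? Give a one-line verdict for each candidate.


Method: a trigonometric identity — sin(2*β)*cos(5*β) is a beat pattern — rewrite the product as a sum of single-frequency waves before integrating.
- integration by parts: not the natural route: no polynomial-kernel product appears — a recursive parts reduction of the trigonometric product exists, but the identity rewrite is direct.
- u-substitution — no subexpression of the integrand pairs with its own derivative as a factor — individual terms may offer their own substitutions, but any change of variable covering the whole integral would have to be constructed from outside the expression.
- a trigonometric identity — a fit — the right tool for this form.
- partial fractions — there is no rational-function structure to decompose.


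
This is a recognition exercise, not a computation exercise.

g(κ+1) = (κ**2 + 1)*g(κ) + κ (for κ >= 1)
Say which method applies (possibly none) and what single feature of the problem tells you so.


Diagnosis: a summation factor — because the multiplier κ**2 + 1 is index-dependent, divide through by its running product and sum the resulting differences.


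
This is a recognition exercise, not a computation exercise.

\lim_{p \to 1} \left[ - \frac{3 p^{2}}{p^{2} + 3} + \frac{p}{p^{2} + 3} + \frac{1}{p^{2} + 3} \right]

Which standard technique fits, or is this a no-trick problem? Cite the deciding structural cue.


Method: no special technique — nothing blocks direct substitution at 1: plug in and finish.


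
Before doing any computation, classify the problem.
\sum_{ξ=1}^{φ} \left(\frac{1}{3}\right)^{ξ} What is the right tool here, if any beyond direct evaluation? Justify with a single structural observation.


Best approach: the geometric series formula — the ratio of consecutive terms is the constant \frac{1}{3}, independent of the index — a geometric sum.


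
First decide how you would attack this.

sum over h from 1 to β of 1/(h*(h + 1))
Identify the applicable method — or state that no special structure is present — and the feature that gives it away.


Technique: telescoping — 1/(h*(h + 1)) decomposes into shift-paired simple fractions; the series telescopes to finitely many boundary pieces.


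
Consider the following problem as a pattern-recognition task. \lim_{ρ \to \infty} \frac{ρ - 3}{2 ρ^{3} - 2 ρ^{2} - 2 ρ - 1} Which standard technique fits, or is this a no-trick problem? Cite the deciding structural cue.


Verdict: dominant-term comparison — as ρ grows, only the highest-degree terms matter — compare leading terms and read the limit off. Differentiating the expression as a single quotient would eventually settle it as well; matching dominant growth settles it immediately.


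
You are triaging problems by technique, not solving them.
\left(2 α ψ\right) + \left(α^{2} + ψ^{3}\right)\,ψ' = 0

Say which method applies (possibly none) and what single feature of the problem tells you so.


Method: the exact-equation method — take the mixed partials of 2 α ψ and α^{2} + ψ^{3}: they are equal, which certifies an exact differential.


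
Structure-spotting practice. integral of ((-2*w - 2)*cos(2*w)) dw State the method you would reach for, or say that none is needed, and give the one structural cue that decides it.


Verdict: integration by parts — a polynomial -2*w - 2 against the kernel cos(2*w) is the signature bounded-ladder case for integration by parts.


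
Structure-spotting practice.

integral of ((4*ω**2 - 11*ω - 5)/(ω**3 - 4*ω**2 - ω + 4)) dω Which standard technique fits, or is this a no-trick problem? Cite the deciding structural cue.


Method: partial fractions — the factorization of ω**3 - 4*ω**2 - ω + 4 is the whole battle; after it, each term is a table integral.


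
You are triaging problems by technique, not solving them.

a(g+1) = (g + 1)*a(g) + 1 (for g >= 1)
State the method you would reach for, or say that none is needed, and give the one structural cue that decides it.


Method: a summation factor — it is first-order linear but the coefficient g + 1 depends on the index, so multiply through by a summation factor to telescope it.


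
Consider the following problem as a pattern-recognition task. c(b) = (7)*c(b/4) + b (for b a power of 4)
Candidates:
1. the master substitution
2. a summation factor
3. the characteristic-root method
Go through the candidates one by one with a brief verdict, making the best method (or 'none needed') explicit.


Technique: the master substitution — the recursive call is at index b/4 rather than a shift, a divide-and-conquer shape — substituting b = 4^m linearizes it.
- the master substitution: a fit — the right tool for this form.
- a summation factor: the recursion divides its index rather than shifting it — there is no previous-term chain for a summation factor to telescope.
- the characteristic-root method — a divided-index call is not the fixed-shift linear shape that characteristic roots solve.


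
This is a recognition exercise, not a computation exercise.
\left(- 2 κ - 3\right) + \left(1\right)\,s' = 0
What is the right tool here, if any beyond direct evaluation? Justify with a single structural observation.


Technique: no special technique — solved for the derivative, no s appears — this is antidifferentiation in κ wearing ODE clothing.


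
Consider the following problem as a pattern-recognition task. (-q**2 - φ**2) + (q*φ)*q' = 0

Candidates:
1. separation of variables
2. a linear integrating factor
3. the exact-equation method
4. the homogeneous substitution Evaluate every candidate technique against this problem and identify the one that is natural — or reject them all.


Best approach: the homogeneous substitution — the slope's numerator and denominator have matching total degree, so it depends only on q/φ and the ratio substitution collapses it. A Bernoulli rewrite works here as the equation stands — the homogeneous substitution is the more immediate reading.
- separation of variables — no algebra isolates the independent variable on one side and the unknown on the other.
- a linear integrating factor — the unknown enters nonlinearly (through a power, a denominator, or a transcendental function), which the linear integrating-factor recipe cannot absorb as-is — any repair would come from a preliminary substitution, not the factor.
- the exact-equation method — no potential function has this form as its differential, as written.
- the homogeneous substitution — applies; the problem has the shape this method handles.


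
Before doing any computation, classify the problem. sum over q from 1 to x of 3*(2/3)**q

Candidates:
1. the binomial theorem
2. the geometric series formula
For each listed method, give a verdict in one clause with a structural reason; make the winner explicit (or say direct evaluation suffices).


Technique: the geometric series formula — each summand is the previous one scaled by 2/3; that constant multiplier is itself the geometric structure.
- the binomial theorem — the terms do not reassemble into a binomial power.
- the geometric series formula — yes, a natural case for it.


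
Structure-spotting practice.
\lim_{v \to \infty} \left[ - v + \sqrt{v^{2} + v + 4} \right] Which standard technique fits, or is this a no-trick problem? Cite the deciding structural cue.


Method: conjugate multiplication — \sqrt{v^{2} + v + 4} and v both blow up, but their difference is tame once the conjugate rationalizes it.


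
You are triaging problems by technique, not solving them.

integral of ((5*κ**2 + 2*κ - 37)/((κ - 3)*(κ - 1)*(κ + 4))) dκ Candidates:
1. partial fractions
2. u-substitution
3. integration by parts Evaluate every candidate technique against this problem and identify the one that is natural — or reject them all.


Technique: partial fractions — a proper rational integrand whose denominator splits into simpler factors — decompose into partial fractions first.
- partial fractions: applicable, and directly so.
- u-substitution — no subexpression of the integrand pairs with its own derivative as a factor — individual terms may offer their own substitutions, but any change of variable covering the whole integral would have to be constructed from outside the expression.
- integration by parts: no split into a nonconstant polynomial times one of the standard kernels — exp, sine, or cosine of a linear argument, or a logarithm — applies here.


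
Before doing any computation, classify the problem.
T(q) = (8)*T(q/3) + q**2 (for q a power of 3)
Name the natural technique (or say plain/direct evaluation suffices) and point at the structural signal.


Diagnosis: the master substitution — recursion at q/3 is multiplicative in the index; logarithmic reindexing via q = 3^m linearizes it.


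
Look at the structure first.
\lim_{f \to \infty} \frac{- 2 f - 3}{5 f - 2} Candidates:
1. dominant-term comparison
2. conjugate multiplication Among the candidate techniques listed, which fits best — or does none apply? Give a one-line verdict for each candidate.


Best approach: dominant-term comparison — growth-rate triage: the leading powers of f decide the limit, everything else is noise.
- dominant-term comparison: yes, a natural case for it.
- conjugate multiplication — multiplying by a conjugate would not remove any indeterminacy here.


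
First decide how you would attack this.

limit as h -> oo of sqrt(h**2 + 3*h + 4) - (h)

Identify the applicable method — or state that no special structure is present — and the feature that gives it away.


Technique: conjugate multiplication — this difference gives up after one conjugate multiplication — the radical structure cancels against its conjugate.


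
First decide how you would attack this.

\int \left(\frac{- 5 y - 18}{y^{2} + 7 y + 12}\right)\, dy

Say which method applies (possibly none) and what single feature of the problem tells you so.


Verdict: partial fractions — the bottom, y^{2} + 7 y + 12, comes apart into simple factors, and a proper rational function over split factors decomposes.


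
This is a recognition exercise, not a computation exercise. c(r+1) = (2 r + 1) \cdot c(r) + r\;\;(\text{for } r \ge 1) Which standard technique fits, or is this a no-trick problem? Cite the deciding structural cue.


Verdict: a summation factor — one step of memory with a weight 2 r + 1 that changes as the index grows — the summation-factor construction is built for this.


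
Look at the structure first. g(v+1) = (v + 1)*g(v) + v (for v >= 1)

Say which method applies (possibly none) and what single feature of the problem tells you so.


Diagnosis: a summation factor — because the multiplier v + 1 is index-dependent, divide through by its running product and sum the resulting differences.


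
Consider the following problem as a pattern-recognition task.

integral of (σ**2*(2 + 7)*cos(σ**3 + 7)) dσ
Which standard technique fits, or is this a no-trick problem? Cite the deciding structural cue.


Diagnosis: u-substitution — collected, the integrand has one factor that is, up to a constant, the derivative of an inner expression the rest depends on — substitute for that inner expression.


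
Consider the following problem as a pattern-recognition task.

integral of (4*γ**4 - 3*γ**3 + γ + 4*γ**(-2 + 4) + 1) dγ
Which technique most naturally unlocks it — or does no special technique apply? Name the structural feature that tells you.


Diagnosis: no special technique — scan for structure and find none: constant multiples of powers of γ, integrate directly.


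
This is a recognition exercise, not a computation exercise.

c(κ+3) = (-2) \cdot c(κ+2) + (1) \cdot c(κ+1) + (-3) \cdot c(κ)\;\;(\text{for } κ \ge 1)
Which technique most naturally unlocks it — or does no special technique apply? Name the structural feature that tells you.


Verdict: the characteristic-root method — fixed numeric weights on consecutive terms and no forcing term added: the root method in its home territory.


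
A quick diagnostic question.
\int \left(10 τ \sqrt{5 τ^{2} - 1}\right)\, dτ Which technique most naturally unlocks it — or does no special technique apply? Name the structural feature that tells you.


Technique: u-substitution — a chain-rule shadow: 10 τ alongside a function of 5 τ^{2} - 1 means u = 5 τ^{2} - 1 unwinds the composition in one step.


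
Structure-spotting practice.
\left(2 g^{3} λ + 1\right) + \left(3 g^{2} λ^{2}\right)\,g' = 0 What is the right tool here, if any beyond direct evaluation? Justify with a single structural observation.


Diagnosis: the exact-equation method — the compatibility test passes: the g-derivative of 2 g^{3} λ + 1 matches the λ-derivative of 3 g^{2} λ^{2}, so integrate a potential.


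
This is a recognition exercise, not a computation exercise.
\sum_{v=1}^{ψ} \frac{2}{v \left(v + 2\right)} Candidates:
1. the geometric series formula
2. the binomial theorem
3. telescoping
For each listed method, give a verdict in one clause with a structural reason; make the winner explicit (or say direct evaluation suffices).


Diagnosis: telescoping — integer-spaced poles in \frac{2}{v \left(v + 2\right)} are the telescoping signature in disguise.
- the geometric series formula — there is no constant term-to-term ratio.
- the binomial theorem: there is no sum-raised-to-a-power identity hiding in these terms.
- telescoping — applicable, and directly so.


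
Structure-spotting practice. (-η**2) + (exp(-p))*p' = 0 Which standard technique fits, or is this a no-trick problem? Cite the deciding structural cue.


Best approach: separation of variables — solved for the derivative, the right side splits multiplicatively into a function of each variable alone — divide and integrate each side. The cross-partial test also passes here (vacuously, each side single-variable); the potential-function route would work, separation is simply more immediate.


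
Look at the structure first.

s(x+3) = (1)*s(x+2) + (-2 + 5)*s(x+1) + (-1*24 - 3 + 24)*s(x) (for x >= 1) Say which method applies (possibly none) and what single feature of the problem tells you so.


Technique: the characteristic-root method — constant coefficients and linearity mean the ansatz r^x reduces it to solving the characteristic polynomial.


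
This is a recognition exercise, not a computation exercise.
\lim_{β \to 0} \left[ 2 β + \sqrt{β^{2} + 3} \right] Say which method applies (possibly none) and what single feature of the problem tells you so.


Diagnosis: no special technique — the expression is continuous at 0 — substitute and evaluate; no indeterminate form appears.


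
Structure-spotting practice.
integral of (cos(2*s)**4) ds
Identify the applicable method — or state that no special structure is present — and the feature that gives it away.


Verdict: a trigonometric identity — the exponent on cos(2*s)**4 is even — the power-reduction identity is the standard preprocessing step.


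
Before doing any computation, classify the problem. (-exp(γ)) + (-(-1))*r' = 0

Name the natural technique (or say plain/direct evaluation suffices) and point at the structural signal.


Verdict: no special technique — the slope is a pure function of γ; integrate both sides and be done.


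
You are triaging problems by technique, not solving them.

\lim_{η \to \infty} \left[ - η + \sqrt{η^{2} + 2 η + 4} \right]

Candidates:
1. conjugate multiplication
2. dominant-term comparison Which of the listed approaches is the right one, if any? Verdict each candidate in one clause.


Technique: conjugate multiplication — the difference \sqrt{η^{2} + 2 η + 4} - η is an ∞ − ∞ stalemate; its conjugate partner breaks the tie.
- conjugate multiplication: applies; the problem has the shape this method handles.
- dominant-term comparison: no ranking of term growth rates resolves the limit here.


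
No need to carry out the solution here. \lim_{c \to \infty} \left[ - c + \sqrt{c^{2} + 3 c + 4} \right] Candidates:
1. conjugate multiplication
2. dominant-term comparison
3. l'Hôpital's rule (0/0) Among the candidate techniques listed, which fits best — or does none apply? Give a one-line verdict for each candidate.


Technique: conjugate multiplication — neither \sqrt{c^{2} + 3 c + 4} nor c converges alone, so rewrite their difference as a conjugate-rationalized quotient first.
- conjugate multiplication — applicable, and directly so.
- dominant-term comparison — no dominant power emerges to decide the limit by degree comparison.
- l'Hôpital's rule (0/0): the expression is a difference driving to ∞ − ∞, not a 0/0 quotient — there is no ratio for the rule to differentiate.


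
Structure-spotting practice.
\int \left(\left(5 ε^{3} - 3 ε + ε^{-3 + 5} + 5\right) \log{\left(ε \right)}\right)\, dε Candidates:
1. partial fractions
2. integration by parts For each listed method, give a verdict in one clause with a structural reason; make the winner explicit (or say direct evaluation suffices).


Method: integration by parts — with u = \log{\left(ε \right)} the logarithm disappears after one differentiation, leaving a power-rule integral.
- partial fractions: the expression is not a ratio of polynomials that decomposes further.
- integration by parts — yes, a natural case for it.


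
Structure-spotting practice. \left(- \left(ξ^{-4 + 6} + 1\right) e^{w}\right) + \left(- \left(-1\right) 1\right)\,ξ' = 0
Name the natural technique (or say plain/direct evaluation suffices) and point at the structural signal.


Method: separation of variables — all dependence on the two variables factors apart, the defining separable shape.


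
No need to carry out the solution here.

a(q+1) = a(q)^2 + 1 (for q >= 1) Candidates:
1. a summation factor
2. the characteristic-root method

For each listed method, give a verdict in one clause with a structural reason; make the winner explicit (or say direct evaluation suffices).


Verdict: no special technique — the recurrence is nonlinear in the sequence terms; no linear-recurrence method fits it as written — one iterates or studies it directly.
- a summation factor: no summation factor applies — the rule is not linear in the sequence values.
- the characteristic-root method — nonlinearity rules out exponential-mode superposition from the start.


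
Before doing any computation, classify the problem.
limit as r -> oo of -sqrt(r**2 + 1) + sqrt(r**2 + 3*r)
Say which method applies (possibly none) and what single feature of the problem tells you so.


Diagnosis: conjugate multiplication — this difference gives up after one conjugate multiplication — the radical structure cancels against its conjugate.


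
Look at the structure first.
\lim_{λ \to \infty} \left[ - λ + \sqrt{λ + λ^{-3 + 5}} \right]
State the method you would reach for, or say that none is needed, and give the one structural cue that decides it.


Technique: conjugate multiplication — an infinity-minus-infinity difference with a surviving radical — multiply by the conjugate to cancel the divergence.


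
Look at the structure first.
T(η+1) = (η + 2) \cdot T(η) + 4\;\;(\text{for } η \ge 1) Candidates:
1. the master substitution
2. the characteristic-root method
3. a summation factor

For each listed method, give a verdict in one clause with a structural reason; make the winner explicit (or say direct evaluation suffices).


Verdict: a summation factor — it is first-order linear but the coefficient η + 2 depends on the index, so multiply through by a summation factor to telescope it.
- the master substitution: this is shift-type recursion, outside the divide-and-conquer template.
- the characteristic-root method: the coefficients change with the index, which the root method cannot absorb.
- a summation factor: applicable, and directly so.


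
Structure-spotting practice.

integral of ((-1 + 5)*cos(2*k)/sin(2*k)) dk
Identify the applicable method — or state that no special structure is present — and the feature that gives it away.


Best approach: u-substitution — viewed as a product, the integrand is a composition evaluated at sin(2*k) times (a constant multiple of) that inner expression's derivative, so u = sin(2*k) makes it elementary.


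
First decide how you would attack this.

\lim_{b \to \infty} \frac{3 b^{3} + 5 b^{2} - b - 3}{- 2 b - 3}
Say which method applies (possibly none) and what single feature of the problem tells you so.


Diagnosis: dominant-term comparison — divide through by the highest power of b; every lower-order term dies and the dominant terms decide the limit. Viewed as a single quotient this is an ∞/∞ form — an at-infinity application of l'Hôpital's rule would also resolve it; comparing leading growth reads the answer without differentiating.


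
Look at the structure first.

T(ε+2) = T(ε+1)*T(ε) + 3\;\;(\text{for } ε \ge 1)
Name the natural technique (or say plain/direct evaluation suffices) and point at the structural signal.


Method: no special technique — the recurrence is nonlinear in the sequence values; study it directly, no linear machinery applies.


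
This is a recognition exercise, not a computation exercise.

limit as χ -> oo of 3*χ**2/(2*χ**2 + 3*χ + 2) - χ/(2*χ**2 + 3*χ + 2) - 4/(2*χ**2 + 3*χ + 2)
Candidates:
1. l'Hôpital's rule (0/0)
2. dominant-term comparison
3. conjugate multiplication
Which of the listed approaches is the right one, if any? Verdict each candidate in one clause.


Best approach: dominant-term comparison — divide by the highest power of χ present: lower-order terms vanish and the dominant ratio remains.
- l'Hôpital's rule (0/0) — as a single quotient the expression runs to ∞/∞ at the limit point — an at-infinity form of the rule would apply, though the leading-growth comparison is the direct reading.
- dominant-term comparison — yes, a natural case for it.
- conjugate multiplication — there is no infinity-minus-infinity radical difference to rationalize.


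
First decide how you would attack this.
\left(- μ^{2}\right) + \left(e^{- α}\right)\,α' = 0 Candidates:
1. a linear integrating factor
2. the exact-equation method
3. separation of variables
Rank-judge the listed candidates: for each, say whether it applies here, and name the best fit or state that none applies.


Technique: separation of variables — one side of the product carries the independent variable, the other the unknown — the textbook separation shape.
- a linear integrating factor — a nonlinear term in the unknown puts this outside the integrating-factor template.
- the exact-equation method: the cross-partial test holds only vacuously — each coefficient lives in its own variable, so the exactness machinery reads no structure the split form does not already show.
- separation of variables — applicable, and directly so.


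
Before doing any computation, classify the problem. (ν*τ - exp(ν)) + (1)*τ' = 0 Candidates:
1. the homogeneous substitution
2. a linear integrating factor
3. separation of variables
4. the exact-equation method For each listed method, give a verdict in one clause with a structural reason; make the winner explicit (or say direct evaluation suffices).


Method: a linear integrating factor — arrange it as τ' + ν·τ = (the forcing term) and the integrating factor does the rest.
- the homogeneous substitution — the slope is not a function of the ratio of the variables alone.
- a linear integrating factor: applies; the problem has the shape this method handles.
- separation of variables — the two dependences do not factor apart.
- the exact-equation method: the mixed-partials test fails on this split — it is not an exact differential as presented.


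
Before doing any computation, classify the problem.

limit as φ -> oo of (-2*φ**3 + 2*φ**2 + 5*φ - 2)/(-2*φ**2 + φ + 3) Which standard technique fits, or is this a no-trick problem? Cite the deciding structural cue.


Verdict: dominant-term comparison — growth-rate triage: the leading powers of φ decide the limit, everything else is noise. As a single quotient, the ∞/∞ shape would yield to repeated differentiation as well — the growth comparison gets there in one look.


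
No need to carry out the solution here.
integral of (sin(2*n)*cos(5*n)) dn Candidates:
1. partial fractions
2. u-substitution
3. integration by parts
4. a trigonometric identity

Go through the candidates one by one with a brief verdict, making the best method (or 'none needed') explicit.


Method: a trigonometric identity — two different frequencies multiply in sin(2*n)*cos(5*n); the product-to-sum formula separates them.
- partial fractions — the expression is not a ratio of polynomials that decomposes further.
- u-substitution — no subexpression of the integrand serves as a whole-integral substitution inner — individual terms may offer their own, but none carries its derivative as a factor of the full integrand; a working change of variable would have to be constructed from outside the expression.
- integration by parts — not the natural route: no polynomial-kernel product appears — a recursive parts reduction of the trigonometric product exists, but the identity rewrite is direct.
- a trigonometric identity — a fit — the right tool for this form.


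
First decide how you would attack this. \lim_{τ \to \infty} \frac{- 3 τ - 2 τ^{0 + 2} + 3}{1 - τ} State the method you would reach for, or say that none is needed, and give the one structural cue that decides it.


Verdict: dominant-term comparison — growth-rate triage: the leading powers of τ decide the limit, everything else is noise. Differentiating the expression as a single quotient would eventually settle it as well; matching dominant growth settles it immediately.


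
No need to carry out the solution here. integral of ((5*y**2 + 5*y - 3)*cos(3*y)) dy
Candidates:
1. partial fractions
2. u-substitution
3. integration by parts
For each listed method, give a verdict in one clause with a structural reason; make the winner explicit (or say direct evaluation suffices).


Best approach: integration by parts — differentiate 5*y**2 + 5*y - 3, integrate cos(3*y): each pass lowers the polynomial degree, so parts terminates.
- partial fractions: the expression is not a ratio of polynomials that decomposes further.
- u-substitution — no subexpression of the integrand serves as a whole-integral substitution inner — individual terms may offer their own, but none carries its derivative as a factor of the full integrand; a working change of variable would have to be constructed from outside the expression.
- integration by parts: applies; the problem has the shape this method handles.


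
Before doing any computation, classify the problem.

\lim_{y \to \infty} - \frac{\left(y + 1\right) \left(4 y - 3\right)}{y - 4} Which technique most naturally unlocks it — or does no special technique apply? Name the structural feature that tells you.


Verdict: dominant-term comparison — growth-rate triage: the leading powers of y decide the limit, everything else is noise. Differentiating the expression as a single quotient would eventually settle it as well; matching dominant growth settles it immediately.


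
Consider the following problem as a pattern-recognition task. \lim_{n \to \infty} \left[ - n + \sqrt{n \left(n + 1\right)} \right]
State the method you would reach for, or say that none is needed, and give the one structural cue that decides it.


Method: conjugate multiplication — \sqrt{n \left(n + 1\right)} and n both blow up, but their difference is tame once the conjugate rationalizes it.


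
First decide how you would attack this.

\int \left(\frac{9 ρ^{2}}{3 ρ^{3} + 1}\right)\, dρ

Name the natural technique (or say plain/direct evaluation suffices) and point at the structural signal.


Best approach: u-substitution — spotting that 9 ρ^{2} is a constant multiple of the derivative of 3 ρ^{3} + 1 is the key observation — substitute u = 3 ρ^{3} + 1 and the integral becomes one-dimensional in u.


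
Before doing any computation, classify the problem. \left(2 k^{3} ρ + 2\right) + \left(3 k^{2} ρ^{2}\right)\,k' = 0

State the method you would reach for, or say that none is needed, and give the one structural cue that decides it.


Technique: the exact-equation method — checking ∂/∂k of 2 k^{3} ρ + 2 against ∂/∂ρ of 3 k^{2} ρ^{2}: they match — the equation is exact as it stands.


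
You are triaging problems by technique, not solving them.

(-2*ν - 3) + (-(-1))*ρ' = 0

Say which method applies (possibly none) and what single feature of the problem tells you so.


Method: no special technique — the slope is a function of ν alone, so integrate both sides directly.


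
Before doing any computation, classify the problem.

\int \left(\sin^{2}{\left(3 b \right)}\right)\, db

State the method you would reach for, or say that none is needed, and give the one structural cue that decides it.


Method: a trigonometric identity — apply power reduction to \sin^{2}{\left(3 b \right)}; each application halves the trigonometric degree.


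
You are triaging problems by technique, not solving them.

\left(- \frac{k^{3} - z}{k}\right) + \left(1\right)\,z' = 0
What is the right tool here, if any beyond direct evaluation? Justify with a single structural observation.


Best approach: a linear integrating factor — the unknown enters only to the first power against a nonzero forcing term — the integrating-factor template applies directly.


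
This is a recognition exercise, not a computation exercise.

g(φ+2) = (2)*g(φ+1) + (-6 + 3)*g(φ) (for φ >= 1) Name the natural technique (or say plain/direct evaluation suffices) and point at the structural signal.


Method: the characteristic-root method — no index-dependence in the weights and nothing inhomogeneous: classic characteristic-equation setup.


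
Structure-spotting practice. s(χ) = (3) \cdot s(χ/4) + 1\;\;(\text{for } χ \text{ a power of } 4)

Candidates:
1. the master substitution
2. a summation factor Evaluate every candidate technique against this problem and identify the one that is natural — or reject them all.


Verdict: the master substitution — the argument contracts 4-fold per step: reindex χ exponentially and solve the linear recurrence in the new index.
- the master substitution: a fit — the right tool for this form.
- a summation factor — a divided-index call is outside the fixed-shift first-order family a summation factor normalizes.


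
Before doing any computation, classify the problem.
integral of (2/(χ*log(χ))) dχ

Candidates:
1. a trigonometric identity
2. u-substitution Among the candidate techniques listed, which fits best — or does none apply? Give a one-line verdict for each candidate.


Technique: u-substitution — the only nontrivial dependence routes through log(χ), whose derivative supplies the leftover factor up to a constant multiple — u = log(χ) flattens it.
- a trigonometric identity — no sine or cosine appears, so there is nothing for a trigonometric identity to act on.
- u-substitution — applies; the problem has the shape this method handles.


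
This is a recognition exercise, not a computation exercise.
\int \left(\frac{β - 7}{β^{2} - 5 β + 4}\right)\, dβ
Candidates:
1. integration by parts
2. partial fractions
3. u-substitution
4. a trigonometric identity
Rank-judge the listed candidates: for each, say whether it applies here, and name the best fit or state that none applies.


Verdict: partial fractions — the bottom, β^{2} - 5 β + 4, comes apart into simple factors, and a proper rational function over split factors decomposes.
- integration by parts — the nonconstant-polynomial-times-standard-kernel pattern (an exp, sine, cosine, or logarithm partner) is absent.
- partial fractions — yes, a natural case for it.
- u-substitution: no subexpression of the integrand serves as a whole-integral substitution inner — individual terms may offer their own, but none carries its derivative as a factor of the full integrand; a working change of variable would have to be constructed from outside the expression.
- a trigonometric identity — there is no trigonometric structure at all — the integrand carries no sine or cosine to rewrite.


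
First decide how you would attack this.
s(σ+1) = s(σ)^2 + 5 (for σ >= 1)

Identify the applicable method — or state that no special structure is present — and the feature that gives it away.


Best approach: no special technique — the sequence value feeds back through itself nonlinearly — linear superposition fails, and every superposition-based closed form fails with it.


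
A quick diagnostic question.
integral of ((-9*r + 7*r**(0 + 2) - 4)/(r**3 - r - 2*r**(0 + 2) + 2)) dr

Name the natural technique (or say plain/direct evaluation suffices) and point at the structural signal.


Best approach: partial fractions — each factor of (r**3 - r - 2*r**(0 + 2) + 2) owns one elementary piece of the integrand — separate them and integrate piecewise.


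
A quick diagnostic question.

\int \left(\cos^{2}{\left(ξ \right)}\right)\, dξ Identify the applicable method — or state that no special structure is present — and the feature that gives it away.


Best approach: a trigonometric identity — \cos^{2}{\left(ξ \right)} calls for power reduction: rewrite via double angles before any antiderivative is attempted.


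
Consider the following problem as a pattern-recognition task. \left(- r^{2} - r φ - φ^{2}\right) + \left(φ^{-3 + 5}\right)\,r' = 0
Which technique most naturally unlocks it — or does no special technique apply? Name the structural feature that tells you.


Best approach: the homogeneous substitution — scaling φ and r together leaves the slope fixed — it depends only on r/φ, so substitute the ratio.


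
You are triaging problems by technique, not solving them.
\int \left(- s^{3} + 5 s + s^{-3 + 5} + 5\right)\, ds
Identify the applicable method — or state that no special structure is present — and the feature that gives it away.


Technique: no special technique — the integrand is a sum of constant multiples of powers of s — integrate term by term.


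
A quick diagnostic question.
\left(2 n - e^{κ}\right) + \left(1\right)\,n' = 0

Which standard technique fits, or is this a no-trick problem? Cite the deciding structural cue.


Diagnosis: a linear integrating factor — linear in the unknown with genuine forcing: multiply through by the exponential of the integrated coefficient and the left side closes into one derivative.


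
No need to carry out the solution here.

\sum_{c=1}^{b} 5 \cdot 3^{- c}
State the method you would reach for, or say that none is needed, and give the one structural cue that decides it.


Verdict: the geometric series formula — consecutive terms stand in a fixed index-free ratio — the geometric sum formula closes it.


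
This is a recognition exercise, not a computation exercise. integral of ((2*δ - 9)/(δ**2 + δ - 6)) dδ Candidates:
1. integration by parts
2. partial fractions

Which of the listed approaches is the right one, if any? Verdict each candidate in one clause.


Diagnosis: partial fractions — the bottom factors while the top stays lower-degree — split into simple fractions and integrate piece by piece.
- integration by parts: the nonconstant-polynomial-times-standard-kernel pattern (an exp, sine, cosine, or logarithm partner) is absent.
- partial fractions — yes — fits the structure here.


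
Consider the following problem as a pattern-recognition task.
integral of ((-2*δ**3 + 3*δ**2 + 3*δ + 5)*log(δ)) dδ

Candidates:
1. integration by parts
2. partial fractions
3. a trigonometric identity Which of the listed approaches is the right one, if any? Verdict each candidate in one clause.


Verdict: integration by parts — a polynomial next to log(δ): integrate the polynomial, differentiate the log, and the integral simplifies in one pass.
- integration by parts — applicable, and directly so.
- partial fractions: there is no rational-function structure to decompose.
- a trigonometric identity — there is no trigonometric structure at all — the integrand carries no sine or cosine to rewrite.
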